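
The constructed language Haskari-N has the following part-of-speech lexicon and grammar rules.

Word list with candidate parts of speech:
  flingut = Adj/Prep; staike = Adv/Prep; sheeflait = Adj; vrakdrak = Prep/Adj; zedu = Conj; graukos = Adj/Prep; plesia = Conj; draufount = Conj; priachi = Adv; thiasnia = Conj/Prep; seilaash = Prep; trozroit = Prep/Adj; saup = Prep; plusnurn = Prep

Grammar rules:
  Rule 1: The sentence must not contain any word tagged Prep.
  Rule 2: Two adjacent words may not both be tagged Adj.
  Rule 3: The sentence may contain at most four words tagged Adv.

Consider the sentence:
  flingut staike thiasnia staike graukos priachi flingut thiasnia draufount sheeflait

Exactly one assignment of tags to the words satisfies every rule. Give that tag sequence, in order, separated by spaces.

Candidates per position — 1:flingut {Adj,Prep}; 2:staike {Adv,Prep}; 3:thiasnia {Conj,Prep}; 4:staike {Adv,Prep}; 5:graukos {Adj,Prep}; 6:priachi {Adv}; 7:flingut {Adj,Prep}; 8:thiasnia {Conj,Prep}; 9:draufount {Conj}; 10:sheeflait {Adj}.
Word 1 cannot be Prep — rule 1 would then fail for every completion. It is Adj.
Word 2 cannot be Prep — rule 1 would then fail for every completion. It is Adv.
Word 3 cannot be Prep — rule 1 would then fail for every completion. It is Conj.
Word 4 cannot be Prep — rule 1 would then fail for every completion. It is Adv.
Word 5 cannot be Prep — rule 1 would then fail for every completion. It is Adj.
Word 7 cannot be Prep — rule 1 would then fail for every completion. It is Adj.
Word 8 cannot be Prep — rule 1 would then fail for every completion. It is Conj.
So the tagging must be: Adj Adv Conj Adv Adj Adv Adj Conj Conj Adj.
Check: rule 1 ok; rule 2 ok; rule 3 ok.

Adj Adv Conj Adv Adj Adv Adj Conj Conj Adj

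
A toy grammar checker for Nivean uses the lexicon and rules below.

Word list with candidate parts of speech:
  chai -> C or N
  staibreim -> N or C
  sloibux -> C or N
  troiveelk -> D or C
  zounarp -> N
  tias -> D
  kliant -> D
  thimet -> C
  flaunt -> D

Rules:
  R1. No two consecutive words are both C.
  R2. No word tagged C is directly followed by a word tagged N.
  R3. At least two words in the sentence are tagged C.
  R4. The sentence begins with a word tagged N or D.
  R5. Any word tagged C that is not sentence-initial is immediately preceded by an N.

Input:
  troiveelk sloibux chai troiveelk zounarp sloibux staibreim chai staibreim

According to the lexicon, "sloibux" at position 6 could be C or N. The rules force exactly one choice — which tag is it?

Candidates per position — 1:troiveelk {D,C}; 2:sloibux {C,N}; 3:chai {C,N}; 4:troiveelk {D,C}; 5:zounarp {N}; 6:sloibux {C,N}; 7:staibreim {N,C}; 8:chai {C,N}; 9:staibreim {N,C}.
Word 1 cannot be C — rule 4 would then fail for every completion. It is D.
Word 2 cannot be C — rule 5 would then fail for every completion. It is N.
Word 4 cannot be C — rule 2 would then fail for every completion. It is D.
Position 6: the remaining choice is settled jointly with positions 3, 7, 8, 9 — only N at position 6 is part of a tagging that satisfies every rule.
So the tagging must be: D N C D N N N N C.
Verifying each rule — rule 1 ok; rule 2 ok; rule 3 ok; rule 4 ok; rule 5 ok.

N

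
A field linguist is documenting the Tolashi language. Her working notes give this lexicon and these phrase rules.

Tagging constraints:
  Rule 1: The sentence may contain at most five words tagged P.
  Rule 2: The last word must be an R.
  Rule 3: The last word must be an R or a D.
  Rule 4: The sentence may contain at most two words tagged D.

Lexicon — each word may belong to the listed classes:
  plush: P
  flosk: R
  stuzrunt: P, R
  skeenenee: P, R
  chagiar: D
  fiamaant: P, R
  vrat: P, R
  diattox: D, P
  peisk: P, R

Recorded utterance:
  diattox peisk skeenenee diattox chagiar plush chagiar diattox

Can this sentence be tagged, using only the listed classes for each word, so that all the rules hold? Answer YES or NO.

Candidates per position — 1:diattox {D,P}; 2:peisk {P,R}; 3:skeenenee {P,R}; 4:diattox {D,P}; 5:chagiar {D}; 6:plush {P}; 7:chagiar {D}; 8:diattox {D,P}.
Rule 2 cannot be satisfied by any choice of tags from the lexicon.
So there is no consistent tagging.

NO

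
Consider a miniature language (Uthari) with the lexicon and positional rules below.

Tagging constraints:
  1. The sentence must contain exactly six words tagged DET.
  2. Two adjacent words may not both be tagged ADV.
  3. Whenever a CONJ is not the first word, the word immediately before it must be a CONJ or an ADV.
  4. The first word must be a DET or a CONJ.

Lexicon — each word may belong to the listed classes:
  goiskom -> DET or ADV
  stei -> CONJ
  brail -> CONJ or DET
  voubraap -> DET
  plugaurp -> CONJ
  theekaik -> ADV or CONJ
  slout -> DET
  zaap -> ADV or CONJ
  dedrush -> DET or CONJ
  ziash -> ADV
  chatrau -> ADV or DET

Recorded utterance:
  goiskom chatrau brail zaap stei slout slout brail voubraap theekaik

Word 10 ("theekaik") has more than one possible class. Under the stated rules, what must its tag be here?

ADV

Candidates per position — 1:goiskom {DET,ADV}; 2:chatrau {ADV,DET}; 3:brail {CONJ,DET}; 4:zaap {ADV,CONJ}; 5:stei {CONJ}; 6:slout {DET}; 7:slout {DET}; 8:brail {CONJ,DET}; 9:voubraap {DET}; 10:theekaik {ADV,CONJ}.
If word 1 were ADV, no tagging could satisfy rule 4; so word 1 is DET.
If word 8 were CONJ, no tagging could satisfy rule 3; so word 8 is DET.
If word 10 were CONJ, no tagging could satisfy rule 3; so word 10 is ADV.
The remaining ambiguous positions (2, 3, 4) are resolved jointly — only one combination satisfies every rule.
That leaves exactly one tagging: DET ADV DET ADV CONJ DET DET DET DET ADV.
Check: rule 1 satisfied; rule 2 satisfied; rule 3 satisfied; rule 4 satisfied.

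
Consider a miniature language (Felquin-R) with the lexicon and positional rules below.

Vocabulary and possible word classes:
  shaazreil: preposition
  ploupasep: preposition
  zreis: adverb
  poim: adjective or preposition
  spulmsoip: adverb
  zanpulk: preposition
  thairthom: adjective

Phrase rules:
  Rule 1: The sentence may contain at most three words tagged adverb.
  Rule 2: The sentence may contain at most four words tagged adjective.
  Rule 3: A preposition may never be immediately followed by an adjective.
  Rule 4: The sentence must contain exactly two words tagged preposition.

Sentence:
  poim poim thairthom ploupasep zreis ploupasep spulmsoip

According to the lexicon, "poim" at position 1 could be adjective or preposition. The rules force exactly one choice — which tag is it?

Candidates per position — 1:poim {adjective,preposition}; 2:poim {adjective,preposition}; 3:thairthom {adjective}; 4:ploupasep {preposition}; 5:zreis {adverb}; 6:ploupasep {preposition}; 7:spulmsoip {adverb}.
At position 1, choosing preposition makes rule 3 impossible to satisfy; hence adjective.
At position 2, choosing preposition makes rule 3 impossible to satisfy; hence adjective.
The only consistent sequence is: adjective adjective adjective preposition adverb preposition adverb.
Checking: rule 1 ok; rule 2 ok; rule 3 ok; rule 4 ok.

adjective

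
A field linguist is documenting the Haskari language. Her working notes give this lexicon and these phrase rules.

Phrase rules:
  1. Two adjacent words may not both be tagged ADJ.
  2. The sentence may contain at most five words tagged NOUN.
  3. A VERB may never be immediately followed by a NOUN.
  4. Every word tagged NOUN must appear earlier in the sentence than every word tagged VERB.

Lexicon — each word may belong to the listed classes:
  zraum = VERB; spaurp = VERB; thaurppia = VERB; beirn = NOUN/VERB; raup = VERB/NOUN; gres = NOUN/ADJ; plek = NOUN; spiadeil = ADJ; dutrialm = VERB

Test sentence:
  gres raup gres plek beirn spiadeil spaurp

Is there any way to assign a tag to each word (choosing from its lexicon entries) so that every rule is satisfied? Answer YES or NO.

Candidates per position — 1:gres {NOUN,ADJ}; 2:raup {VERB,NOUN}; 3:gres {NOUN,ADJ}; 4:plek {NOUN}; 5:beirn {NOUN,VERB}; 6:spiadeil {ADJ}; 7:spaurp {VERB}.
One satisfying assignment: ADJ NOUN ADJ NOUN VERB ADJ VERB.
Check: rule 1 ✓; rule 2 ✓; rule 3 ✓; rule 4 ✓.

YES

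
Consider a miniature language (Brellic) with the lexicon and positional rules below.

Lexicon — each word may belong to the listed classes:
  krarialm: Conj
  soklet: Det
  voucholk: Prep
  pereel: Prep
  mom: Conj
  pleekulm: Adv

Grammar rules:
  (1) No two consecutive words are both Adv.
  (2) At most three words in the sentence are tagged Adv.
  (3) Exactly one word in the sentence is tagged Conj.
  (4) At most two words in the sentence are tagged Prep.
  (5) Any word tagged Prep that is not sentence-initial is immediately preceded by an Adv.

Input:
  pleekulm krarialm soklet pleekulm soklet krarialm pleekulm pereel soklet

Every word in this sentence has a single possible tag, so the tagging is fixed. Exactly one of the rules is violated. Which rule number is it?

Fixed tagging: Adv Conj Det Adv Det Conj Adv Prep Det.
Checking each rule: R1 ✓, R2 ✓, R3 ✗, R4 ✓, R5 ✓.
Only rule 3 fails.

3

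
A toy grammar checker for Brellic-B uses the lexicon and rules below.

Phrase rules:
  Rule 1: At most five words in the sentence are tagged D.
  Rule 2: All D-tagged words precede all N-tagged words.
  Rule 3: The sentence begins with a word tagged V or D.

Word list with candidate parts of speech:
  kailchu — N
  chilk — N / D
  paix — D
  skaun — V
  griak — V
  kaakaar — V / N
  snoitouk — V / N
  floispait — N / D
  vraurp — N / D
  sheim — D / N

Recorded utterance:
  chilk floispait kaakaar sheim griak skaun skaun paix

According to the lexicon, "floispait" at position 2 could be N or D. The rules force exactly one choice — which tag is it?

D

Candidates per position — 1:chilk {N,D}; 2:floispait {N,D}; 3:kaakaar {V,N}; 4:sheim {D,N}; 5:griak {V}; 6:skaun {V}; 7:skaun {V}; 8:paix {D}.
If word 1 were N, no tagging could satisfy rule 2; so word 1 is D.
If word 2 were N, no tagging could satisfy rule 2; so word 2 is D.
If word 3 were N, no tagging could satisfy rule 2; so word 3 is V.
If word 4 were N, no tagging could satisfy rule 2; so word 4 is D.
The unique satisfying tagging is: D D V D V V V D.
Checking: rule 1 ✓; rule 2 ✓; rule 3 ✓.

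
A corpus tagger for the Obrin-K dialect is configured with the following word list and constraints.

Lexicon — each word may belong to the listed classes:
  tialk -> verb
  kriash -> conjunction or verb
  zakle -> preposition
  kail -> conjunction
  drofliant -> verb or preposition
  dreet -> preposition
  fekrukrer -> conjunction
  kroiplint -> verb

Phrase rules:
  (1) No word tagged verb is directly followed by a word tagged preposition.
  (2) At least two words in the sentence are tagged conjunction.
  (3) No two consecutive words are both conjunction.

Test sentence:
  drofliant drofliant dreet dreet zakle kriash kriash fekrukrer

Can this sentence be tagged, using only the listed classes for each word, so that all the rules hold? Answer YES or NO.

YES

Candidates per position — 1:drofliant {verb,preposition}; 2:drofliant {verb,preposition}; 3:dreet {preposition}; 4:dreet {preposition}; 5:zakle {preposition}; 6:kriash {conjunction,verb}; 7:kriash {conjunction,verb}; 8:fekrukrer {conjunction}.
One satisfying assignment: preposition preposition preposition preposition preposition conjunction verb conjunction.
Checking: rule 1 ✓; rule 2 ✓; rule 3 ✓.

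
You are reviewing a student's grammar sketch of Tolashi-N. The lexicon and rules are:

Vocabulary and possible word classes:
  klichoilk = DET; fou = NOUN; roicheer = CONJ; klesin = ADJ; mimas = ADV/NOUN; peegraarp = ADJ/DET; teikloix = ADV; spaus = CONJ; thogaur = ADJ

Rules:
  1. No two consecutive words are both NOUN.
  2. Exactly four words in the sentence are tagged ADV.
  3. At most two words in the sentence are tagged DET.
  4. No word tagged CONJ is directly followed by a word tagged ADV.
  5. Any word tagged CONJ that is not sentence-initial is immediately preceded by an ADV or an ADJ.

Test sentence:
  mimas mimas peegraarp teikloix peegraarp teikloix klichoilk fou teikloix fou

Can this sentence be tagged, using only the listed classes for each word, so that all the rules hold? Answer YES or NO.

YES

Candidates per position — 1:mimas {ADV,NOUN}; 2:mimas {ADV,NOUN}; 3:peegraarp {ADJ,DET}; 4:teikloix {ADV}; 5:peegraarp {ADJ,DET}; 6:teikloix {ADV}; 7:klichoilk {DET}; 8:fou {NOUN}; 9:teikloix {ADV}; 10:fou {NOUN}.
One satisfying assignment: ADV NOUN DET ADV ADJ ADV DET NOUN ADV NOUN.
Rule-by-rule: rule 1 ✓; rule 2 ✓; rule 3 ✓; rule 4 ✓; rule 5 ✓.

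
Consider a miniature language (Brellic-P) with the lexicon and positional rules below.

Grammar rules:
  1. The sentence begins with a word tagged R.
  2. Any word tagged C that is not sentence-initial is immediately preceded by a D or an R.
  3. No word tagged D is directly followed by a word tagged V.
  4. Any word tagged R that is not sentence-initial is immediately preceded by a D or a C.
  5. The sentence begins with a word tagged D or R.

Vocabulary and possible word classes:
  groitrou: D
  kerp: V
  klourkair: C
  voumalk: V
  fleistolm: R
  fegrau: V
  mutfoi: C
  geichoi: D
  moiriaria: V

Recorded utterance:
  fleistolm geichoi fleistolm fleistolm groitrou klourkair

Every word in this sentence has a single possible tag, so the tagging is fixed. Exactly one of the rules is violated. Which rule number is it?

Fixed tagging: R D R R D C.
Rule check: R1 pass, R2 pass, R3 pass, R4 fail, R5 pass.
Only rule 4 fails.

4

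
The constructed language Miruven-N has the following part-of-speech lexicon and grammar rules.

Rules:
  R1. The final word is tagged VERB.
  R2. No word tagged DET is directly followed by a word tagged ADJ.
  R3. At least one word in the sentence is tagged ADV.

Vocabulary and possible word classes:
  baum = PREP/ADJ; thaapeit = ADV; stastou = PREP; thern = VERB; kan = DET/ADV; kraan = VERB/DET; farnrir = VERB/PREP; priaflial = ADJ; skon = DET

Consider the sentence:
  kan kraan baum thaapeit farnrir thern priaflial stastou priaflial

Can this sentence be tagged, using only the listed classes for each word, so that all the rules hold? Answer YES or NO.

Candidates per position — 1:kan {DET,ADV}; 2:kraan {VERB,DET}; 3:baum {PREP,ADJ}; 4:thaapeit {ADV}; 5:farnrir {VERB,PREP}; 6:thern {VERB}; 7:priaflial {ADJ}; 8:stastou {PREP}; 9:priaflial {ADJ}.
Rule 1 cannot be satisfied by any choice of tags from the lexicon.
So there is no consistent tagging.

NO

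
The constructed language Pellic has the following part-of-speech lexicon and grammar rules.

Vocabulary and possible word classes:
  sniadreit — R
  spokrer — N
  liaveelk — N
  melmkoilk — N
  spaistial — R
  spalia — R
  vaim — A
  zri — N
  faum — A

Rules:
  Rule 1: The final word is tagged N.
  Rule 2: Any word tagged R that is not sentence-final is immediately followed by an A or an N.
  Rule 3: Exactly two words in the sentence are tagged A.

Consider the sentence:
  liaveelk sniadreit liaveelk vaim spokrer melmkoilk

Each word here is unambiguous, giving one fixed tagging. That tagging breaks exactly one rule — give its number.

3

Fixed tagging: N R N A N N.
Checking each rule: R1 holds, R2 holds, R3 violated.
Only rule 3 fails.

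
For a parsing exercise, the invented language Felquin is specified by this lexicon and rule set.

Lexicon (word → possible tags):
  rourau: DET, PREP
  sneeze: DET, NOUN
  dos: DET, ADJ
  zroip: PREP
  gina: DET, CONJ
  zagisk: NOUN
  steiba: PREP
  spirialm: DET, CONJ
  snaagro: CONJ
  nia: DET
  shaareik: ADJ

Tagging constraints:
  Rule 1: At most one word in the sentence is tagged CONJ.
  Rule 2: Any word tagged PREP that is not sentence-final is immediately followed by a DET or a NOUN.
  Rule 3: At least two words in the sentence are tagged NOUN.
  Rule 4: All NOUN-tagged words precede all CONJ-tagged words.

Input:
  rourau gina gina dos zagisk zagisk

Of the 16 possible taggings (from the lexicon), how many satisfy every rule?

Candidates per position — 1:rourau {DET,PREP}; 2:gina {DET,CONJ}; 3:gina {DET,CONJ}; 4:dos {DET,ADJ}; 5:zagisk {NOUN}; 6:zagisk {NOUN}.
There are 16 candidate sequences in total.
The sequences that satisfy every rule: DET DET DET DET NOUN NOUN; DET DET DET ADJ NOUN NOUN; PREP DET DET DET NOUN NOUN; PREP DET DET ADJ NOUN NOUN.
Count = 4.

4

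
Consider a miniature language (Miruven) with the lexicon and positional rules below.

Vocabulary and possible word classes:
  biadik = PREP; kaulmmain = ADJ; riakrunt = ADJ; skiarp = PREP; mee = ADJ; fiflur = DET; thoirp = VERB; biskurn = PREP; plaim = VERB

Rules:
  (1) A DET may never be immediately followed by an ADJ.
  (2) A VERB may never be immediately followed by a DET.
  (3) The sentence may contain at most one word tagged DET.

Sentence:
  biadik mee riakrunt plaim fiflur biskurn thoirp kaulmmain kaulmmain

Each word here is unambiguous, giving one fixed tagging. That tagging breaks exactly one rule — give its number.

Fixed tagging: PREP ADJ ADJ VERB DET PREP VERB ADJ ADJ.
Checking each rule: R1 ok, R2 fails, R3 ok.
Only rule 2 fails.

2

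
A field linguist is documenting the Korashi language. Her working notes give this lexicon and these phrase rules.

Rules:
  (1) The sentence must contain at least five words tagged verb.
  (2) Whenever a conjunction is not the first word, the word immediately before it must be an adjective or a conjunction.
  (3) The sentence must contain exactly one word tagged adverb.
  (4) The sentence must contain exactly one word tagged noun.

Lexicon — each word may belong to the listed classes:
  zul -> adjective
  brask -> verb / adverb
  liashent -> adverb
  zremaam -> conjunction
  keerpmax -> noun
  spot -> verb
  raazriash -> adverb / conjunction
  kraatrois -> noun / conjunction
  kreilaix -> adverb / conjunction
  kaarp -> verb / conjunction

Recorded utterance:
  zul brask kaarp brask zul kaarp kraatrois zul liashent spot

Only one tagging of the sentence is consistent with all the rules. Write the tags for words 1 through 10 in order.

adjective verb verb verb adjective verb noun adjective adverb verb

Candidates per position — 1:zul {adjective}; 2:brask {verb,adverb}; 3:kaarp {verb,conjunction}; 4:brask {verb,adverb}; 5:zul {adjective}; 6:kaarp {verb,conjunction}; 7:kraatrois {noun,conjunction}; 8:zul {adjective}; 9:liashent {adverb}; 10:spot {verb}.
Position 2: adverb is ruled out by rule 1; that leaves verb.
Position 3: conjunction is ruled out by rule 1; that leaves verb.
Position 4: adverb is ruled out by rule 1; that leaves verb.
Position 6: conjunction is ruled out by rule 1; that leaves verb.
Position 7: conjunction is ruled out by rule 2; that leaves noun.
The unique satisfying tagging is: adjective verb verb verb adjective verb noun adjective adverb verb.
Verifying each rule — rule 1 holds; rule 2 holds; rule 3 holds; rule 4 holds.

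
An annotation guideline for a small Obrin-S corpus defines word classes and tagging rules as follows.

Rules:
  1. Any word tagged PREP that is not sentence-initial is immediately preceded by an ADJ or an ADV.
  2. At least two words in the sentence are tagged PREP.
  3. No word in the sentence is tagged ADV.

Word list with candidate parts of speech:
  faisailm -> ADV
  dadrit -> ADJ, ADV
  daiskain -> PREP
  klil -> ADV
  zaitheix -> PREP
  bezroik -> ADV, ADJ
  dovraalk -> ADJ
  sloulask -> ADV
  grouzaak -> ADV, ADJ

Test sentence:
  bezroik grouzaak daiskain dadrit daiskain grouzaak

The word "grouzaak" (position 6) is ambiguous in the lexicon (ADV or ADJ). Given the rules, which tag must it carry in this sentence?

ADJ

Candidates per position — 1:bezroik {ADV,ADJ}; 2:grouzaak {ADV,ADJ}; 3:daiskain {PREP}; 4:dadrit {ADJ,ADV}; 5:daiskain {PREP}; 6:grouzaak {ADV,ADJ}.
If word 1 were ADV, no tagging could satisfy rule 3; so word 1 is ADJ.
If word 2 were ADV, no tagging could satisfy rule 3; so word 2 is ADJ.
If word 4 were ADV, no tagging could satisfy rule 3; so word 4 is ADJ.
If word 6 were ADV, no tagging could satisfy rule 3; so word 6 is ADJ.
The only consistent sequence is: ADJ ADJ PREP ADJ PREP ADJ.
Checking: rule 1 ✓; rule 2 ✓; rule 3 ✓.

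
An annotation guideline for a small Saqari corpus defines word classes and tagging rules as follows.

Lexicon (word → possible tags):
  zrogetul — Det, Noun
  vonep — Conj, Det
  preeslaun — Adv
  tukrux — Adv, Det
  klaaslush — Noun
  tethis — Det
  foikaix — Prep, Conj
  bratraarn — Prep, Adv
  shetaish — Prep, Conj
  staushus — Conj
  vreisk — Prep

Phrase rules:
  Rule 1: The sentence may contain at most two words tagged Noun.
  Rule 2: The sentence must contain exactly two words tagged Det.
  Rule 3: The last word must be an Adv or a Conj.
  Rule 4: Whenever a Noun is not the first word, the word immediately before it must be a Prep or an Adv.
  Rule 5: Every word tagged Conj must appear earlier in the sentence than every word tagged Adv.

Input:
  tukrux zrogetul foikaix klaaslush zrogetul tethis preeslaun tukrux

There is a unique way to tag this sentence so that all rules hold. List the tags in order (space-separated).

Candidates per position — 1:tukrux {Adv,Det}; 2:zrogetul {Det,Noun}; 3:foikaix {Prep,Conj}; 4:klaaslush {Noun}; 5:zrogetul {Det,Noun}; 6:tethis {Det}; 7:preeslaun {Adv}; 8:tukrux {Adv,Det}.
If word 3 were Conj, no tagging could satisfy rule 4; so word 3 is Prep.
If word 5 were Noun, no tagging could satisfy rule 4; so word 5 is Det.
If word 8 were Det, no tagging could satisfy rule 2; so word 8 is Adv.
If word 1 were Det, no tagging could satisfy rule 2; so word 1 is Adv.
If word 2 were Det, no tagging could satisfy rule 2; so word 2 is Noun.
The unique satisfying tagging is: Adv Noun Prep Noun Det Det Adv Adv.
Checking: rule 1 satisfied; rule 2 satisfied; rule 3 satisfied; rule 4 satisfied; rule 5 satisfied.

Adv Noun Prep Noun Det Det Adv Adv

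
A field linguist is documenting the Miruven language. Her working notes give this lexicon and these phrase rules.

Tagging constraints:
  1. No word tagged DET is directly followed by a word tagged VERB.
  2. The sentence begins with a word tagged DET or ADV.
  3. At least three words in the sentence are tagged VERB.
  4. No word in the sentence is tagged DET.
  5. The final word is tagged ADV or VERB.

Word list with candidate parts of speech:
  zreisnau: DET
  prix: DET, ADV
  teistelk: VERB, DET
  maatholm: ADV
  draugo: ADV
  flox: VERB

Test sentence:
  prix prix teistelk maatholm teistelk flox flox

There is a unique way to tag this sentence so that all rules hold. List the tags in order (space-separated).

Candidates per position — 1:prix {DET,ADV}; 2:prix {DET,ADV}; 3:teistelk {VERB,DET}; 4:maatholm {ADV}; 5:teistelk {VERB,DET}; 6:flox {VERB}; 7:flox {VERB}.
Word 1 cannot be DET — rule 4 would then fail for every completion. It is ADV.
Word 2 cannot be DET — rule 4 would then fail for every completion. It is ADV.
Word 3 cannot be DET — rule 4 would then fail for every completion. It is VERB.
Word 5 cannot be DET — rule 1 would then fail for every completion. It is VERB.
The unique satisfying tagging is: ADV ADV VERB ADV VERB VERB VERB.
Verifying each rule — rule 1 holds; rule 2 holds; rule 3 holds; rule 4 holds; rule 5 holds.

ADV ADV VERB ADV VERB VERB VERB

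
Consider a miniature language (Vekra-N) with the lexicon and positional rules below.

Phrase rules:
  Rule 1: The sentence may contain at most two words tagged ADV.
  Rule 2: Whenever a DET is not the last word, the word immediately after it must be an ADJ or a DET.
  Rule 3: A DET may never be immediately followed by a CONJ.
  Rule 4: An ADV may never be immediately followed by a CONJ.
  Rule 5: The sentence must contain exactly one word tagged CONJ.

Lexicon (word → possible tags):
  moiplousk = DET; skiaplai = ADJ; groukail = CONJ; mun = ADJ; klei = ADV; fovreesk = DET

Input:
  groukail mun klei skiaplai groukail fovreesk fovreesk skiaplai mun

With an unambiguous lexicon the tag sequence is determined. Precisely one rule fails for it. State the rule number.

Fixed tagging: CONJ ADJ ADV ADJ CONJ DET DET ADJ ADJ.
Applying the rules: R1 pass, R2 pass, R3 pass, R4 pass, R5 fail.
Only rule 5 fails.

5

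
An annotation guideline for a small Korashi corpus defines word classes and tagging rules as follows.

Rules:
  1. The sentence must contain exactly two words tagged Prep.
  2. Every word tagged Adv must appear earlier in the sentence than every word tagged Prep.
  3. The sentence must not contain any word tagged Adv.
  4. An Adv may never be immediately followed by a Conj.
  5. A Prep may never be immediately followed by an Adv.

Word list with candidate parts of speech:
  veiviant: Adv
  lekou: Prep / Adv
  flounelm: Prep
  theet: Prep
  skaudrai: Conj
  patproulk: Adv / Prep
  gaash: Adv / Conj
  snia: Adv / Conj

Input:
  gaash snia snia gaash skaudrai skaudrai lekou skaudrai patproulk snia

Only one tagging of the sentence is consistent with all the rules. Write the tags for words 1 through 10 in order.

Conj Conj Conj Conj Conj Conj Prep Conj Prep Conj

Candidates per position — 1:gaash {Adv,Conj}; 2:snia {Adv,Conj}; 3:snia {Adv,Conj}; 4:gaash {Adv,Conj}; 5:skaudrai {Conj}; 6:skaudrai {Conj}; 7:lekou {Prep,Adv}; 8:skaudrai {Conj}; 9:patproulk {Adv,Prep}; 10:snia {Adv,Conj}.
Word 1 cannot be Adv — rule 3 would then fail for every completion. It is Conj.
Word 2 cannot be Adv — rule 3 would then fail for every completion. It is Conj.
Word 3 cannot be Adv — rule 3 would then fail for every completion. It is Conj.
Word 4 cannot be Adv — rule 3 would then fail for every completion. It is Conj.
Word 7 cannot be Adv — rule 1 would then fail for every completion. It is Prep.
Word 9 cannot be Adv — rule 1 would then fail for every completion. It is Prep.
Word 10 cannot be Adv — rule 2 would then fail for every completion. It is Conj.
The unique satisfying tagging is: Conj Conj Conj Conj Conj Conj Prep Conj Prep Conj.
Verifying each rule — rule 1 ✓; rule 2 ✓; rule 3 ✓; rule 4 ✓; rule 5 ✓.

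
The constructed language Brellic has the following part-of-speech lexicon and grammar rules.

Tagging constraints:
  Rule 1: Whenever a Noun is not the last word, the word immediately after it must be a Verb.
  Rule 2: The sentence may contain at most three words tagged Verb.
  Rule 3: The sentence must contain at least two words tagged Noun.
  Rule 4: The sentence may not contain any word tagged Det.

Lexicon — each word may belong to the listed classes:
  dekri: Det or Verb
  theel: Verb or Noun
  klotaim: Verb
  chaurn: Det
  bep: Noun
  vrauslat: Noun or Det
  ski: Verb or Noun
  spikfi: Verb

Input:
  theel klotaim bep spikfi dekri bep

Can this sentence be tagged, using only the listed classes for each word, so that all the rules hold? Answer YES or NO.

Candidates per position — 1:theel {Verb,Noun}; 2:klotaim {Verb}; 3:bep {Noun}; 4:spikfi {Verb}; 5:dekri {Det,Verb}; 6:bep {Noun}.
One satisfying assignment: Noun Verb Noun Verb Verb Noun.
Verifying each rule — rule 1 holds; rule 2 holds; rule 3 holds; rule 4 holds.

YES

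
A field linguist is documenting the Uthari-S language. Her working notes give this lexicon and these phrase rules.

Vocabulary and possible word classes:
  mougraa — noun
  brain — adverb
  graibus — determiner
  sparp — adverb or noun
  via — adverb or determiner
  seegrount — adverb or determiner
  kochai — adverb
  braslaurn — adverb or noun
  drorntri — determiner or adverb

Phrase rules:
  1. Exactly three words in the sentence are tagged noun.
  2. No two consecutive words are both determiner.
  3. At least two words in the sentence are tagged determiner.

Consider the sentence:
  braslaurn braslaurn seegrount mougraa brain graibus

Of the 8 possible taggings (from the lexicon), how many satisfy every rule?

Candidates per position — 1:braslaurn {adverb,noun}; 2:braslaurn {adverb,noun}; 3:seegrount {adverb,determiner}; 4:mougraa {noun}; 5:brain {adverb}; 6:graibus {determiner}.
There are 8 candidate sequences in total.
The sequences that satisfy every rule: noun noun determiner noun adverb determiner.
Count = 1.

1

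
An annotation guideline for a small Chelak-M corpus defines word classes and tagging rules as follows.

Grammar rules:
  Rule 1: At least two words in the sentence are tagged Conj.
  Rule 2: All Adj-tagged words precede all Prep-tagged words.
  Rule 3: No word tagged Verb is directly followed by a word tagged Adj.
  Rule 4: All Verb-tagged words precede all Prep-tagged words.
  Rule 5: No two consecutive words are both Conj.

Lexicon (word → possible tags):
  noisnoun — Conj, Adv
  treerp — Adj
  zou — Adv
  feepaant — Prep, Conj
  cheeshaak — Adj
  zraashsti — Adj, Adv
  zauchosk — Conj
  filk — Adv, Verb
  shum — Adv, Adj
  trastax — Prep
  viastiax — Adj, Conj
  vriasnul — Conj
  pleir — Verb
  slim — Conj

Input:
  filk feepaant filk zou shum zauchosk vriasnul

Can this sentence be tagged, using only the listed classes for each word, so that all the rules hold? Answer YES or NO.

Candidates per position — 1:filk {Adv,Verb}; 2:feepaant {Prep,Conj}; 3:filk {Adv,Verb}; 4:zou {Adv}; 5:shum {Adv,Adj}; 6:zauchosk {Conj}; 7:vriasnul {Conj}.
Rule 5 cannot be satisfied by any choice of tags from the lexicon.
So there is no consistent tagging.

NO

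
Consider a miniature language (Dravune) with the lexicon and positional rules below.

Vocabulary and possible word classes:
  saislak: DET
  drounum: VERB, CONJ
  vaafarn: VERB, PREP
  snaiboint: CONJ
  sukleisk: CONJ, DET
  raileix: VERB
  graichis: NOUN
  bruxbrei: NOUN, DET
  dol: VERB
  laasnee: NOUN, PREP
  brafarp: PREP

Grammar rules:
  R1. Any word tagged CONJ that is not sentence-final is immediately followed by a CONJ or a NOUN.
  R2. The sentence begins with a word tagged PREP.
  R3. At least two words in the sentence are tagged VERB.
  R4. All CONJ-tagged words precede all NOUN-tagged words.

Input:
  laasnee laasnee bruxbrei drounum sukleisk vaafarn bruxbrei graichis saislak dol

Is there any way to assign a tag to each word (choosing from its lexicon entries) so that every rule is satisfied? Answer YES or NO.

Candidates per position — 1:laasnee {NOUN,PREP}; 2:laasnee {NOUN,PREP}; 3:bruxbrei {NOUN,DET}; 4:drounum {VERB,CONJ}; 5:sukleisk {CONJ,DET}; 6:vaafarn {VERB,PREP}; 7:bruxbrei {NOUN,DET}; 8:graichis {NOUN}; 9:saislak {DET}; 10:dol {VERB}.
One satisfying assignment: PREP PREP NOUN VERB DET PREP NOUN NOUN DET VERB.
Check: rule 1 satisfied; rule 2 satisfied; rule 3 satisfied; rule 4 satisfied.

YES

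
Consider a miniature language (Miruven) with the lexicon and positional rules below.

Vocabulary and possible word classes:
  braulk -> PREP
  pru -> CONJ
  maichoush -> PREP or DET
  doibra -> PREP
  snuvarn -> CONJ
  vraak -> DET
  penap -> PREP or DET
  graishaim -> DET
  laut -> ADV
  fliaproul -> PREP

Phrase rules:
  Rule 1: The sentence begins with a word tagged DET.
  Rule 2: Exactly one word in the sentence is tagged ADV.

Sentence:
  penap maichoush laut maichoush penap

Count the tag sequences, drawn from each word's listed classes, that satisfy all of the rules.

8

Candidates per position — 1:penap {PREP,DET}; 2:maichoush {PREP,DET}; 3:laut {ADV}; 4:maichoush {PREP,DET}; 5:penap {PREP,DET}.
There are 16 candidate sequences in total.
Checking each against the rules leaves 8 sequences.
Count = 8.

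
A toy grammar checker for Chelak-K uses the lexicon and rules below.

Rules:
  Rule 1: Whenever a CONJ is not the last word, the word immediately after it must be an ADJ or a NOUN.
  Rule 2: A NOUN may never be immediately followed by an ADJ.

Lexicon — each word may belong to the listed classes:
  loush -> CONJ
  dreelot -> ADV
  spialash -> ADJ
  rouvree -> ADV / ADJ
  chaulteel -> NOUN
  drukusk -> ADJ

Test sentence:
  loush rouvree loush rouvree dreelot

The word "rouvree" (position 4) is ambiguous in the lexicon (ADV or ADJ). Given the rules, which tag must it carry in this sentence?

ADJ

Candidates per position — 1:loush {CONJ}; 2:rouvree {ADV,ADJ}; 3:loush {CONJ}; 4:rouvree {ADV,ADJ}; 5:dreelot {ADV}.
At position 2, choosing ADV makes rule 1 impossible to satisfy; hence ADJ.
At position 4, choosing ADV makes rule 1 impossible to satisfy; hence ADJ.
So the tagging must be: CONJ ADJ CONJ ADJ ADV.
Rule-by-rule: rule 1 holds; rule 2 holds.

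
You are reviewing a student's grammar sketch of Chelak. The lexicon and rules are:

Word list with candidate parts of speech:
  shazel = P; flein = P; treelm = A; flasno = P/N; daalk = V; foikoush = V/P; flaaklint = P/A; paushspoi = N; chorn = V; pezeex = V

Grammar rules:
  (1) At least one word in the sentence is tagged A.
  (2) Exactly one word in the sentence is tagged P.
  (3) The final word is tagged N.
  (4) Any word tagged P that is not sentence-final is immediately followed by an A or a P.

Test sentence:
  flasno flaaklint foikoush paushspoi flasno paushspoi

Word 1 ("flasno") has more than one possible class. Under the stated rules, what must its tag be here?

P

Candidates per position — 1:flasno {P,N}; 2:flaaklint {P,A}; 3:foikoush {V,P}; 4:paushspoi {N}; 5:flasno {P,N}; 6:paushspoi {N}.
At position 2, choosing P makes rule 1 impossible to satisfy; hence A.
At position 3, choosing P makes rule 4 impossible to satisfy; hence V.
At position 5, choosing P makes rule 4 impossible to satisfy; hence N.
At position 1, choosing N makes rule 2 impossible to satisfy; hence P.
That leaves exactly one tagging: P A V N N N.
Checking: rule 1 holds; rule 2 holds; rule 3 holds; rule 4 holds.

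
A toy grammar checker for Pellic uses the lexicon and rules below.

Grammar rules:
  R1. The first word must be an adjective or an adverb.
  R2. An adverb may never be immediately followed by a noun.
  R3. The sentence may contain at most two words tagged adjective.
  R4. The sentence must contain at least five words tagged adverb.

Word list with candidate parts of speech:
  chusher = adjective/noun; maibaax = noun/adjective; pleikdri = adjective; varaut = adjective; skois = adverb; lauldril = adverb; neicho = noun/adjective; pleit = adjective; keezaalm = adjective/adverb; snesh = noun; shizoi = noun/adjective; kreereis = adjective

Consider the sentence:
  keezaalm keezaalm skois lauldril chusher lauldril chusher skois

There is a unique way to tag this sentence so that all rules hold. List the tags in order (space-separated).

adverb adverb adverb adverb adjective adverb adjective adverb

Candidates per position — 1:keezaalm {adjective,adverb}; 2:keezaalm {adjective,adverb}; 3:skois {adverb}; 4:lauldril {adverb}; 5:chusher {adjective,noun}; 6:lauldril {adverb}; 7:chusher {adjective,noun}; 8:skois {adverb}.
Position 5: noun is ruled out by rule 2; that leaves adjective.
Position 7: noun is ruled out by rule 2; that leaves adjective.
Position 1: adjective is ruled out by rule 3; that leaves adverb.
Position 2: adjective is ruled out by rule 3; that leaves adverb.
The unique satisfying tagging is: adverb adverb adverb adverb adjective adverb adjective adverb.
Verifying each rule — rule 1 ok; rule 2 ok; rule 3 ok; rule 4 ok.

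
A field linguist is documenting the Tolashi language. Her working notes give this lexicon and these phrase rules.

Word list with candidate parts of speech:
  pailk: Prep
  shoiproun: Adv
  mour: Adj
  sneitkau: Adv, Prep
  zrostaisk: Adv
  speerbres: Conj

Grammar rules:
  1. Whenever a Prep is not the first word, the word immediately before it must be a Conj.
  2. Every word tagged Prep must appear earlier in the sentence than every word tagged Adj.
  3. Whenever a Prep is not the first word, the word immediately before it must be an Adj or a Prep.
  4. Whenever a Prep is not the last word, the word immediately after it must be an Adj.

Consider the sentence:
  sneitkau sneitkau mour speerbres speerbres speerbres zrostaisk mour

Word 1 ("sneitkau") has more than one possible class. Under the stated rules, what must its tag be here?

Candidates per position — 1:sneitkau {Adv,Prep}; 2:sneitkau {Adv,Prep}; 3:mour {Adj}; 4:speerbres {Conj}; 5:speerbres {Conj}; 6:speerbres {Conj}; 7:zrostaisk {Adv}; 8:mour {Adj}.
If word 1 were Prep, no tagging could satisfy rule 4; so word 1 is Adv.
If word 2 were Prep, no tagging could satisfy rule 1; so word 2 is Adv.
That leaves exactly one tagging: Adv Adv Adj Conj Conj Conj Adv Adj.
Check: rule 1 holds; rule 2 holds; rule 3 holds; rule 4 holds.

Adv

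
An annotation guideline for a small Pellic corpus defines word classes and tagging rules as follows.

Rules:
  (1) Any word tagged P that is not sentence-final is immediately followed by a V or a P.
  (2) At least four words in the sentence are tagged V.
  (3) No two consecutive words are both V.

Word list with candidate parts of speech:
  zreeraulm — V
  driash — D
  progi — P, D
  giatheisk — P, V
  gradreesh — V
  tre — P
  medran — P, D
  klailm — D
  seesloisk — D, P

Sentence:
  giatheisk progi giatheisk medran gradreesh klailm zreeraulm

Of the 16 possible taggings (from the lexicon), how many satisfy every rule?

Candidates per position — 1:giatheisk {P,V}; 2:progi {P,D}; 3:giatheisk {P,V}; 4:medran {P,D}; 5:gradreesh {V}; 6:klailm {D}; 7:zreeraulm {V}.
There are 16 candidate sequences in total.
The sequences that satisfy every rule: V P V P V D V; V P V D V D V; V D V P V D V; V D V D V D V.
Count = 4.

4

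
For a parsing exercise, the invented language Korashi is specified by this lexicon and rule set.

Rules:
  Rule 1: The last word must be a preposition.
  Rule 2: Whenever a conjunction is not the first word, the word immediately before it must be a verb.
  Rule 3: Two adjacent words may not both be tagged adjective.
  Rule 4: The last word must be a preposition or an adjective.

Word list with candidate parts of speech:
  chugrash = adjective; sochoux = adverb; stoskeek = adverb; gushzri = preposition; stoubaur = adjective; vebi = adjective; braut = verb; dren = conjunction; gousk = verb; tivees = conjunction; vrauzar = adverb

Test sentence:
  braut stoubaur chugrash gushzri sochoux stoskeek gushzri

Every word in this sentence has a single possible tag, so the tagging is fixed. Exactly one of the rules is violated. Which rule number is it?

Fixed tagging: verb adjective adjective preposition adverb adverb preposition.
Checking each rule: R1 pass, R2 pass, R3 fail, R4 pass.
Only rule 3 fails.

3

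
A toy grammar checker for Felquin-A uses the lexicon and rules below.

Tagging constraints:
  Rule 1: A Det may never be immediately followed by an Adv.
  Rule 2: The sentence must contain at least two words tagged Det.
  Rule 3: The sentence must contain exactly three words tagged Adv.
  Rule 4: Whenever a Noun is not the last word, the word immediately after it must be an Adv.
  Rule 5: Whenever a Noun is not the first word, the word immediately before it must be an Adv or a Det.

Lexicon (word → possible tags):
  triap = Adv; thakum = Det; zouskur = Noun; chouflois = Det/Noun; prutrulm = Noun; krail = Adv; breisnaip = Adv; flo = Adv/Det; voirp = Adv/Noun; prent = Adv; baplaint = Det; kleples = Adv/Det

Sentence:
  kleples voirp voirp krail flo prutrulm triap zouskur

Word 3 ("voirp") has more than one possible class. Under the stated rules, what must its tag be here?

Candidates per position — 1:kleples {Adv,Det}; 2:voirp {Adv,Noun}; 3:voirp {Adv,Noun}; 4:krail {Adv}; 5:flo {Adv,Det}; 6:prutrulm {Noun}; 7:triap {Adv}; 8:zouskur {Noun}.
At position 1, choosing Adv makes rule 2 impossible to satisfy; hence Det.
At position 2, choosing Adv makes rule 1 impossible to satisfy; hence Noun.
At position 3, choosing Noun makes rule 4 impossible to satisfy; hence Adv.
At position 5, choosing Adv makes rule 2 impossible to satisfy; hence Det.
The only consistent sequence is: Det Noun Adv Adv Det Noun Adv Noun.
Check: rule 1 holds; rule 2 holds; rule 3 holds; rule 4 holds; rule 5 holds.

Adv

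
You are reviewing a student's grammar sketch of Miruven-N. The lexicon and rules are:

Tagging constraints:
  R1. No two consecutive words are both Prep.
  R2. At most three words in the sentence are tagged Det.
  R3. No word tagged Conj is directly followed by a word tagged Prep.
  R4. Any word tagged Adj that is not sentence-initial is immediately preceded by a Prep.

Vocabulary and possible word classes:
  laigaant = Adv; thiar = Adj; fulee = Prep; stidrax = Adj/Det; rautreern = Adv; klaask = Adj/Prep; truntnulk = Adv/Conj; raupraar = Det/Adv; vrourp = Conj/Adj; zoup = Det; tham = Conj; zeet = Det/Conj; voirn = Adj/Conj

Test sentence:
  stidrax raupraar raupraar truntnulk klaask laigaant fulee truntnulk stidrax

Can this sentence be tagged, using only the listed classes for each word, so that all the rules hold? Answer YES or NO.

YES

Candidates per position — 1:stidrax {Adj,Det}; 2:raupraar {Det,Adv}; 3:raupraar {Det,Adv}; 4:truntnulk {Adv,Conj}; 5:klaask {Adj,Prep}; 6:laigaant {Adv}; 7:fulee {Prep}; 8:truntnulk {Adv,Conj}; 9:stidrax {Adj,Det}.
One satisfying assignment: Adj Adv Det Adv Prep Adv Prep Conj Det.
Check: rule 1 ok; rule 2 ok; rule 3 ok; rule 4 ok.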